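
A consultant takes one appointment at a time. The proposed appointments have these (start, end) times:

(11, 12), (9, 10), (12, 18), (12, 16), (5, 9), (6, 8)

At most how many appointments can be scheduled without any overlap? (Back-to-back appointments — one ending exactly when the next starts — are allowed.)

Sorted by end: (6,8)  (5,9)  (9,10)  (11,12)  (12,16)  (12,18)
take (6,8); skip (5,9); take (9,10); take (11,12); take (12,16); skip (12,18).
Selected 4 appointments.

4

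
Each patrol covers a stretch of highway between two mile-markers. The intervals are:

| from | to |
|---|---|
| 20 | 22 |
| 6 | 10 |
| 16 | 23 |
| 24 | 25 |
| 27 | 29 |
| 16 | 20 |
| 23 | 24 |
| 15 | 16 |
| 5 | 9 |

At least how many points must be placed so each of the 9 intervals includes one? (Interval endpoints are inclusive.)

Sort by right endpoint; whenever an interval is uncovered, place a point at its right end.
By right end: [5,9]  [6,10]  [15,16]  [16,20]  [20,22]  [16,23]  [23,24]  [24,25]  [27,29]
[5,9] uncovered → point at 9; [15,16] uncovered → point at 16; [20,22] uncovered → point at 22; [23,24] uncovered → point at 24; [27,29] uncovered → point at 29.
Points: 9, 16, 22, 24, 29 (5 total).

5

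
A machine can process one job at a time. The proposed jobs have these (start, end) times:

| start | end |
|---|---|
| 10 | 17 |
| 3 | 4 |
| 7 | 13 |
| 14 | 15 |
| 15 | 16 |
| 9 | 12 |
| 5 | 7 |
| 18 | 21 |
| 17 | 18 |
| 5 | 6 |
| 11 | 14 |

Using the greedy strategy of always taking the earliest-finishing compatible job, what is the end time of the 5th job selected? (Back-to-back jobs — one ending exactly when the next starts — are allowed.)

Sort by end time and greedily take each interval whose start is ≥ the last chosen end.
Sorted by end: (3,4)  (5,6)  (5,7)  (9,12)  (7,13)  (11,14)  (14,15)  (15,16)  (10,17)  (17,18)  (18,21)
take (3,4); take (5,6); skip (5,7); take (9,12); take (14,15); take (15,16); skip (10,17); take (17,18); take (18,21).
Selected: (3,4) (5,6) (9,12) (14,15) (15,16) (17,18) (18,21)

16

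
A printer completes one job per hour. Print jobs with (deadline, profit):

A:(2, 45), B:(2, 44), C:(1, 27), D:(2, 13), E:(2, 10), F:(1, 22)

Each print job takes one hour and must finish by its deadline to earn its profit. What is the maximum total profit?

Profit order: A=45 B=44 C=27 F=22 D=13 E=10
Assign: A→slot 2, B→slot 1, C skipped, F skipped, D skipped, E skipped.
Slots: [1:B] [2:A]
Profit = 44 + 45 = 89

89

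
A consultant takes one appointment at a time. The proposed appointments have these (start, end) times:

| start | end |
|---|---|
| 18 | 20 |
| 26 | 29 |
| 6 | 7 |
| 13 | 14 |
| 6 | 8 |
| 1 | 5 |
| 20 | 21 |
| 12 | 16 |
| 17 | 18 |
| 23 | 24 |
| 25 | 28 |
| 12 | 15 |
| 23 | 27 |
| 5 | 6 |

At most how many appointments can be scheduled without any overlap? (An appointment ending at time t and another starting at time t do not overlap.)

9

By end time: (1,5), (5,6), (6,7), (6,8), (13,14), (12,15), (12,16), (17,18), (18,20), (20,21), (23,24), (23,27), (25,28), (26,29).
Pick (1,5); next start ≥ 5 → (5,6); next start ≥ 6 → (6,7); next start ≥ 7 → (13,14); next start ≥ 14 → (17,18); next start ≥ 18 → (18,20); next start ≥ 20 → (20,21); next start ≥ 21 → (23,24); next start ≥ 24 → (25,28).
Selected 9 appointments.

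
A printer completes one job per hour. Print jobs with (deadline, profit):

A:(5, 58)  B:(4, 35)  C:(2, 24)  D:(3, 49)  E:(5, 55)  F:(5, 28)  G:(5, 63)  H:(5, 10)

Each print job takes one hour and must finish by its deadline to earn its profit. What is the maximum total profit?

Profit order: G=63 A=58 E=55 D=49 B=35 F=28 C=24 H=10
Assign: G→slot 5, A→slot 4, E→slot 3, D→slot 2, B→slot 1, F skipped, C skipped, H skipped.
Slots: [1:B] [2:D] [3:E] [4:A] [5:G]
Profit = 35 + 49 + 55 + 58 + 63 = 260

260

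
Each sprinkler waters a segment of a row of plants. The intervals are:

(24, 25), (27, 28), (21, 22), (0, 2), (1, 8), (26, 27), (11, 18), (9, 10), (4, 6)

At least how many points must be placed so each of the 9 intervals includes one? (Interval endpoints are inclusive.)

7

Sort by right endpoint; whenever an interval is uncovered, place a point at its right end.
By right end: [0,2]  [4,6]  [1,8]  [9,10]  [11,18]  [21,22]  [24,25]  [26,27]  [27,28]
[0,2] uncovered → point at 2; [4,6] uncovered → point at 6; [9,10] uncovered → point at 10; [11,18] uncovered → point at 18; [21,22] uncovered → point at 22; [24,25] uncovered → point at 25; [26,27] uncovered → point at 27.
Points: 2, 6, 10, 18, 22, 25, 27 (7 total).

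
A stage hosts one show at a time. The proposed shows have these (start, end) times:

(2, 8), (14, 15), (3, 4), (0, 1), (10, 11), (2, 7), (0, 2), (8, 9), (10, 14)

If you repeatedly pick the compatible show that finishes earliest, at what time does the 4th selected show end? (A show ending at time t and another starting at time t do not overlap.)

Order by finish time; keep every interval that doesn't clash with the previous kept one.
By end time: (0,1), (0,2), (3,4), (2,7), (2,8), (8,9), (10,11), (10,14), (14,15).
Pick (0,1); next start ≥ 1 → (3,4); next start ≥ 4 → (8,9); next start ≥ 9 → (10,11); next start ≥ 11 → (14,15).
Selected: (0,1) (3,4) (8,9) (10,11) (14,15)

11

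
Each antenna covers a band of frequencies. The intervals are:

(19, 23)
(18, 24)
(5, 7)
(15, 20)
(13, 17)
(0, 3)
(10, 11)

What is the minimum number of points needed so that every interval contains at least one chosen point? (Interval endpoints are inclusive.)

Sorted: [0,3] [5,7] [10,11] [13,17] [15,20] [19,23] [18,24]
{[0,3]} hit by 3; {[5,7]} hit by 7; {[10,11]} hit by 11; {[13,17],[15,20]} hit by 17; {[19,23],[18,24]} hit by 23.
Points: 3, 7, 11, 17, 23 (5 total).

5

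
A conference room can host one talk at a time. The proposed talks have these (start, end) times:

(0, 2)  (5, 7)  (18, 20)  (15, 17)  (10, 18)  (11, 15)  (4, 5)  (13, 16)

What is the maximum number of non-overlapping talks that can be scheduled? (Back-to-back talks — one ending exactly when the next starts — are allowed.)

6

Sort by end time and greedily take each interval whose start is ≥ the last chosen end.
By end time: (0,2), (4,5), (5,7), (11,15), (13,16), (15,17), (10,18), (18,20).
Pick (0,2); next start ≥ 2 → (4,5); next start ≥ 5 → (5,7); next start ≥ 7 → (11,15); next start ≥ 15 → (15,17); next start ≥ 17 → (18,20).
Selected 6 talks.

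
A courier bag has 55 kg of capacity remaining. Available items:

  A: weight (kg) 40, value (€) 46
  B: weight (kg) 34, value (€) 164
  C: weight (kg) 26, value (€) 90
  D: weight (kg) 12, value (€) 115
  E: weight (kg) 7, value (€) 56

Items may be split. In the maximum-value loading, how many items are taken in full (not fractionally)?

Greedy by value/weight ratio, highest first.
Order: D (115/12=9.58) > E (56/7=8.00) > B (164/34=4.82) > C (90/26=3.46) > A (46/40=1.15)
Fill: take D (12 @ 115) → take E (7 @ 56) → take B (34 @ 164) → take 2/26 of C → 6.92; 55/55 used.
3 item(s) taken whole; one partial (take 2/26 of C).

3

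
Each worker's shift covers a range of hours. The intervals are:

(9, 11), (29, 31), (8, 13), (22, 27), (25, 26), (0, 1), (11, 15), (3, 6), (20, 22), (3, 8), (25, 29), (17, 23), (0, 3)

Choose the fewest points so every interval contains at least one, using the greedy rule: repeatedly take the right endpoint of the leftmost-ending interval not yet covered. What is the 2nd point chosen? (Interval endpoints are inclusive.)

6

Process intervals by earliest right end; each time one isn't hit yet, stab at its right endpoint.
By right end: [0,1]  [0,3]  [3,6]  [3,8]  [9,11]  [8,13]  [11,15]  [20,22]  [17,23]  [25,26]  [22,27]  [25,29]  [29,31]
[0,1] uncovered → point at 1; [3,6] uncovered → point at 6; [9,11] uncovered → point at 11; [20,22] uncovered → point at 22; [25,26] uncovered → point at 26; [29,31] uncovered → point at 31.
Points: 1, 6, 11, 22, 26, 31 (6 total).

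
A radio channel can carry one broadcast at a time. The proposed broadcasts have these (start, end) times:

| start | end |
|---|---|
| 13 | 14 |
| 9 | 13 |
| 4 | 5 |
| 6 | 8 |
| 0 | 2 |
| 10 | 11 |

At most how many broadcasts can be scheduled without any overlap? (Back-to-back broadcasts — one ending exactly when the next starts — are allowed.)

5

By end time: (0,2), (4,5), (6,8), (10,11), (9,13), (13,14).
Pick (0,2); next start ≥ 2 → (4,5); next start ≥ 5 → (6,8); next start ≥ 8 → (10,11); next start ≥ 11 → (13,14).
Selected 5 broadcasts.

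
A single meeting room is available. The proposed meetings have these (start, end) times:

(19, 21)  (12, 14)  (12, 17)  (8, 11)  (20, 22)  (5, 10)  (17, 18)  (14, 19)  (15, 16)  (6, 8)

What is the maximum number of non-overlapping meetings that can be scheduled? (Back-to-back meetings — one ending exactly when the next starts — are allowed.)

Sorted by end: (6,8)  (5,10)  (8,11)  (12,14)  (15,16)  (12,17)  (17,18)  (14,19)  (19,21)  (20,22)
take (6,8); take (8,11); take (12,14); take (15,16); take (17,18); take (19,21); skip (20,22).
Selected 6 meetings.

6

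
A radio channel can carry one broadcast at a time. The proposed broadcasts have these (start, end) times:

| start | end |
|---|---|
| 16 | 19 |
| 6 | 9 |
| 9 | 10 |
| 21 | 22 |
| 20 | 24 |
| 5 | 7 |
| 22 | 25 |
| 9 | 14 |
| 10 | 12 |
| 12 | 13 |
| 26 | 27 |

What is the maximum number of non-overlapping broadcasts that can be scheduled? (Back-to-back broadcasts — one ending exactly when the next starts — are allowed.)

8

Greedy by earliest finish: after sorting by end time, pick each interval compatible with the last pick.
By end time: (5,7), (6,9), (9,10), (10,12), (12,13), (9,14), (16,19), (21,22), (20,24), (22,25), (26,27).
Pick (5,7); next start ≥ 7 → (9,10); next start ≥ 10 → (10,12); next start ≥ 12 → (12,13); next start ≥ 13 → (16,19); next start ≥ 19 → (21,22); next start ≥ 22 → (22,25); next start ≥ 25 → (26,27).
Selected 8 broadcasts.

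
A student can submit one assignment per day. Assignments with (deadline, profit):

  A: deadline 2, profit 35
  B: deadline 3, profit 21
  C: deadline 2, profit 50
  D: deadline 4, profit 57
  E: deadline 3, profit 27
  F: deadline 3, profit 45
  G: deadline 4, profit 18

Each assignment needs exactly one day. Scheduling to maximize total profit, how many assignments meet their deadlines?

4

Take jobs in profit order; each goes to the latest open slot no later than its deadline.
By profit: D(d4,57), C(d2,50), F(d3,45), A(d2,35), E(d3,27), B(d3,21), G(d4,18)
D→slot 4; C→slot 2; F→slot 3; A→slot 1; E skipped; B skipped; G skipped.
4 of 7 scheduled.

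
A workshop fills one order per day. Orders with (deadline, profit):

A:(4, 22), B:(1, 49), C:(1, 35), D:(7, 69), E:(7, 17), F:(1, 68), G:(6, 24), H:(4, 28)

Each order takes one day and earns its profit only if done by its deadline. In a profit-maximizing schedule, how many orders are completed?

6

Profit order: D=69 F=68 B=49 C=35 H=28 G=24 A=22 E=17
Assign: D→slot 7, F→slot 1, B skipped, C skipped, H→slot 4, G→slot 6, A→slot 3, E→slot 5.
Slots: [1:F] [3:A] [4:H] [5:E] [6:G] [7:D]
6 of 8 scheduled.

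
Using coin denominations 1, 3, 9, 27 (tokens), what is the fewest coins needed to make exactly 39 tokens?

3

Use the largest denomination that fits, subtract, and repeat.
39 − 1×27→12 − 1×9→3 − 1×3→0
Total coins = 1 + 1 + 1 = 3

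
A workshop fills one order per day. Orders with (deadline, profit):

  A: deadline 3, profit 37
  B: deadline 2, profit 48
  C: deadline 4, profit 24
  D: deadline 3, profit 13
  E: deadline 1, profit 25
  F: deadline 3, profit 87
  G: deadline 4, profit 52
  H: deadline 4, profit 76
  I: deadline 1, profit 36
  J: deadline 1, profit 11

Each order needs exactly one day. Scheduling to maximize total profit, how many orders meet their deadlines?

Sort by profit descending; place each in the latest free slot ≤ its deadline.
By profit: F(d3,87), H(d4,76), G(d4,52), B(d2,48), A(d3,37), I(d1,36), E(d1,25), C(d4,24), D(d3,13), J(d1,11)
F→slot 3; H→slot 4; G→slot 2; B→slot 1; A skipped; I skipped; E skipped; C skipped; D skipped; J skipped.
4 of 10 scheduled.

4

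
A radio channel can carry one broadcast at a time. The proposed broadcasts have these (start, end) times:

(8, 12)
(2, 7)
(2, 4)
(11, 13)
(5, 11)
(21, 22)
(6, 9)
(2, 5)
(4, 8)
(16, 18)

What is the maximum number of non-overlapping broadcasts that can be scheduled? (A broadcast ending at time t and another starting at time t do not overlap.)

5

Greedy by earliest finish: after sorting by end time, pick each interval compatible with the last pick.
Sorted by end: (2,4)  (2,5)  (2,7)  (4,8)  (6,9)  (5,11)  (8,12)  (11,13)  (16,18)  (21,22)
take (2,4); skip (2,7); take (4,8); skip (6,9); skip (5,11); take (8,12); take (16,18); take (21,22).
Selected 5 broadcasts.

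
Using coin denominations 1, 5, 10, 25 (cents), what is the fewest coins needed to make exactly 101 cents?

5

101 = 4×25 + 1×1
Total coins = 4 + 1 = 5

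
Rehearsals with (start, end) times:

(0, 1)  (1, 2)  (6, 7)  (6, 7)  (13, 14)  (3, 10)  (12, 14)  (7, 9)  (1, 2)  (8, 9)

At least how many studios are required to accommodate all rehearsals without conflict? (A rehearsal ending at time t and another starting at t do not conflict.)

3

Count concurrent intervals with a sweep; the peak is the room count.
Events (time:±→running): 0:+→1 1:-→0 1:+→1 1:+→2 2:-→1 2:-→0 3:+→1 6:+→2 6:+→3 … peak 3.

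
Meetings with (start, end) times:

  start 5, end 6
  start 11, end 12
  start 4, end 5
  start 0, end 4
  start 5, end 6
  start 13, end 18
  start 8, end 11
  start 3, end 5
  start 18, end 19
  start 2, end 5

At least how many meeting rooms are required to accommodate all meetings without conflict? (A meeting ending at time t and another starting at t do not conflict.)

Count concurrent intervals with a sweep; the peak is the room count.
starts: [0, 2, 3, 4, 5, 5, 8, 11, 13, 18]
ends:   [4, 5, 5, 5, 6, 6, 11, 12, 18, 19]
s0→1 s2→2 s3→3  — peak 3.

3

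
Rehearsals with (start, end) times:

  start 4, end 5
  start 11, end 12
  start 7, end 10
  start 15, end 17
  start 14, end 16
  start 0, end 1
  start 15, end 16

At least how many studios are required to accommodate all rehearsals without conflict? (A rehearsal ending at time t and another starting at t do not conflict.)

starts: [0, 4, 7, 11, 14, 15, 15]
ends:   [1, 5, 10, 12, 16, 16, 17]
s0→1 e1→0 s4→1 e5→0 s7→1 e10→0 s11→1 e12→0 s14→1 s15→2 s15→3  — peak 3.

3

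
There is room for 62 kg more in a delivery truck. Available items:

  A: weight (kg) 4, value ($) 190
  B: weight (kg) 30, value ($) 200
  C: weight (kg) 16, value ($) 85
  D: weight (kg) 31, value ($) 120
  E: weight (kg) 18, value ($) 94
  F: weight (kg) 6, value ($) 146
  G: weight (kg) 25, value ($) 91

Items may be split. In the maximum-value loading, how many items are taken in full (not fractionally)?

4

Sort by value per unit weight and fill in that order.
Ratios (sorted): A 47.50, F 24.33, B 6.67, C 5.31, E 5.22, D 3.87, G 3.64
take A (4 @ 190); take F (6 @ 146); take B (30 @ 200); take C (16 @ 85); take 6/18 of E → 31.33. Capacity used 62/62.
4 item(s) taken whole; one partial (take 6/18 of E).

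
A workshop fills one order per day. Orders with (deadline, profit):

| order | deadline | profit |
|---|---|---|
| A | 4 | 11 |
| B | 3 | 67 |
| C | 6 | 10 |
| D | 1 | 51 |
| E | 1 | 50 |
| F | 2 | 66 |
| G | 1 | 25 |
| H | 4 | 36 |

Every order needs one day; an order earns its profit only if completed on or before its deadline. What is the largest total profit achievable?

Profit order: B=67 F=66 D=51 E=50 H=36 G=25 A=11 C=10
Assign: B→slot 3, F→slot 2, D→slot 1, E skipped, H→slot 4, G skipped, A skipped, C→slot 6.
Slots: [1:D] [2:F] [3:B] [4:H] [6:C]
Profit = 51 + 66 + 67 + 36 + 10 = 230

230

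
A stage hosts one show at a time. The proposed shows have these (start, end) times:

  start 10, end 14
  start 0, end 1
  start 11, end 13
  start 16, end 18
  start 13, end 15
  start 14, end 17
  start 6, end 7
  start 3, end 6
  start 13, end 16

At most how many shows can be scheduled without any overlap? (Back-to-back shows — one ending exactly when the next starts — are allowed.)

By end time: (0,1), (3,6), (6,7), (11,13), (10,14), (13,15), (13,16), (14,17), (16,18).
Pick (0,1); next start ≥ 1 → (3,6); next start ≥ 6 → (6,7); next start ≥ 7 → (11,13); next start ≥ 13 → (13,15); next start ≥ 15 → (16,18).
Selected 6 shows.

6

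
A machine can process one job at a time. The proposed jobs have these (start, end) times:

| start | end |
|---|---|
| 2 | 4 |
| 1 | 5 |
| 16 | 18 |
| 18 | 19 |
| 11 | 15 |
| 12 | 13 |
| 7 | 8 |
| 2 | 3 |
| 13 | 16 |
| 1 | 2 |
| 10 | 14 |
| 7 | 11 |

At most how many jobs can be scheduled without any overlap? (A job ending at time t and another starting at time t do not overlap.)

7

Greedy by earliest finish: after sorting by end time, pick each interval compatible with the last pick.
Sorted by end: (1,2)  (2,3)  (2,4)  (1,5)  (7,8)  (7,11)  (12,13)  (10,14)  (11,15)  (13,16)  (16,18)  (18,19)
take (1,2); take (2,3); take (7,8); take (12,13); skip (11,15); take (13,16); take (16,18); take (18,19).
Selected 7 jobs.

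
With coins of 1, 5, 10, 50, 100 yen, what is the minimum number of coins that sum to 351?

351 = 3×100 + 1×50 + 1×1
Total coins = 3 + 1 + 1 = 5

5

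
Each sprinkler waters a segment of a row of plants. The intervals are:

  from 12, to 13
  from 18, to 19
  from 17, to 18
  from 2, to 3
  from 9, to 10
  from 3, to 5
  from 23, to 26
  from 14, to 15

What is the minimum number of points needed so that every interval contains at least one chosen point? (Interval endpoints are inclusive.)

6

Process intervals by earliest right end; each time one isn't hit yet, stab at its right endpoint.
By right end: [2,3]  [3,5]  [9,10]  [12,13]  [14,15]  [17,18]  [18,19]  [23,26]
[2,3] uncovered → point at 3; [9,10] uncovered → point at 10; [12,13] uncovered → point at 13; [14,15] uncovered → point at 15; [17,18] uncovered → point at 18; [23,26] uncovered → point at 26.
Points: 3, 10, 13, 15, 18, 26 (6 total).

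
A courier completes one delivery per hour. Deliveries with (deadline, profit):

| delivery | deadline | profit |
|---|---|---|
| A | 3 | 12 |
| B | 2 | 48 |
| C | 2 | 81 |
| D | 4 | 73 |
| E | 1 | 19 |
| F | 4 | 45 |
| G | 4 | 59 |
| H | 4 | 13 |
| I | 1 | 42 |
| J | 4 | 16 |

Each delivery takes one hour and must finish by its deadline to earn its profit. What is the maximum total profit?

261

Profit order: C=81 D=73 G=59 B=48 F=45 I=42 E=19 J=16 H=13 A=12
Assign: C→slot 2, D→slot 4, G→slot 3, B→slot 1, F skipped, I skipped, E skipped, J skipped, H skipped, A skipped.
Slots: [1:B] [2:C] [3:G] [4:D]
Profit = 48 + 81 + 59 + 73 = 261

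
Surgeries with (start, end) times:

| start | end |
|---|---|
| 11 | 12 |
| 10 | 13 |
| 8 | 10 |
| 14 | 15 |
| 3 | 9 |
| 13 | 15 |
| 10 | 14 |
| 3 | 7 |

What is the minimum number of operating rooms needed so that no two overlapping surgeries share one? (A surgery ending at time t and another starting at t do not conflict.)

3

starts: [3, 3, 8, 10, 10, 11, 13, 14]
ends:   [7, 9, 10, 12, 13, 14, 15, 15]
s3→1 s3→2 e7→1 s8→2 e9→1 e10→0 s10→1 s10→2 s11→3  — peak 3.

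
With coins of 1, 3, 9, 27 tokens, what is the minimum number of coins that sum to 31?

3

Greedy: take as many of the largest coin as possible, then repeat with the remainder.
31 − 1×27→4 − 1×3→1 − 1×1→0
Total coins = 1 + 1 + 1 = 3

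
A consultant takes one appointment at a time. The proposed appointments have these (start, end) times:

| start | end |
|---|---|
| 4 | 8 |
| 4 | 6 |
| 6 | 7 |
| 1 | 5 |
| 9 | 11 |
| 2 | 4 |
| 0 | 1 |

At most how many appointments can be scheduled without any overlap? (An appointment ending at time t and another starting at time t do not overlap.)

5

Sorted by end: (0,1)  (2,4)  (1,5)  (4,6)  (6,7)  (4,8)  (9,11)
take (0,1); take (2,4); take (4,6); take (6,7); take (9,11).
Selected 5 appointments.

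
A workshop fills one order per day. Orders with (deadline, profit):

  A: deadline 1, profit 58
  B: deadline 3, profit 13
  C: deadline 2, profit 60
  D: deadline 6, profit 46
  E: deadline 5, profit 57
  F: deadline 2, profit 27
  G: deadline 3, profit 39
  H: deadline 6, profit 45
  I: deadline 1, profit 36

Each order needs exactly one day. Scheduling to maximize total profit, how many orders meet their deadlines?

Sort by profit descending; place each in the latest free slot ≤ its deadline.
By profit: C(d2,60), A(d1,58), E(d5,57), D(d6,46), H(d6,45), G(d3,39), I(d1,36), F(d2,27), B(d3,13)
C→slot 2; A→slot 1; E→slot 5; D→slot 6; H→slot 4; G→slot 3; I skipped; F skipped; B skipped.
6 of 9 scheduled.

6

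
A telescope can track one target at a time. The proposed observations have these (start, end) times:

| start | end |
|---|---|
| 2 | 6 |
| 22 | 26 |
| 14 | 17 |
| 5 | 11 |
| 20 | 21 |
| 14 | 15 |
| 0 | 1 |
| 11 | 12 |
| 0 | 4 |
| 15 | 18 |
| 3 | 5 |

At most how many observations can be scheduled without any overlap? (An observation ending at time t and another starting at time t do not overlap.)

Sort by end time and greedily take each interval whose start is ≥ the last chosen end.
Sorted by end: (0,1)  (0,4)  (3,5)  (2,6)  (5,11)  (11,12)  (14,15)  (14,17)  (15,18)  (20,21)  (22,26)
take (0,1); take (3,5); skip (2,6); take (5,11); take (11,12); take (14,15); skip (14,17); take (15,18); take (20,21); take (22,26).
Selected 8 observations.

8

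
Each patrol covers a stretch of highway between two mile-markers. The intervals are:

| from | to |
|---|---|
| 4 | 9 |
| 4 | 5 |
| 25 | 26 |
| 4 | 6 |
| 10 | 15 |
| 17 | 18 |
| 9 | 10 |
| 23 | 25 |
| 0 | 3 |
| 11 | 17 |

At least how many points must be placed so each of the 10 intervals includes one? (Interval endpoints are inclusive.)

5

Sorted: [0,3] [4,5] [4,6] [4,9] [9,10] [10,15] [11,17] [17,18] [23,25] [25,26]
{[0,3]} hit by 3; {[4,5],[4,6],[4,9]} hit by 5; {[9,10],[10,15]} hit by 10; {[11,17],[17,18]} hit by 17; {[23,25],[25,26]} hit by 25.
Points: 3, 5, 10, 17, 25 (5 total).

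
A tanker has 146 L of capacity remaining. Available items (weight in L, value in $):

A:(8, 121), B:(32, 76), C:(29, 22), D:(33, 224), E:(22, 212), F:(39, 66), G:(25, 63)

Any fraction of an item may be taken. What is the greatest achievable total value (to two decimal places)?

Ratios (sorted): A 15.12, E 9.64, D 6.79, G 2.52, B 2.38, F 1.69, C 0.76
take A (8 @ 121); take E (22 @ 212); take D (33 @ 224); take G (25 @ 63); take B (32 @ 76); take 26/39 of F → 44.00. Capacity used 146/146.
Total value = 740.00

740.00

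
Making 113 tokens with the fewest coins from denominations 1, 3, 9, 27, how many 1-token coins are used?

2

113 = 4×27 + 1×3 + 2×1
Count of 1: 2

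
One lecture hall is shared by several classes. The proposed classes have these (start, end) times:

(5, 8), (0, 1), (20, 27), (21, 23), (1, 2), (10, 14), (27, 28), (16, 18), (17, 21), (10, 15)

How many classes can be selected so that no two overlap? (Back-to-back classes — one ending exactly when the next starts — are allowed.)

7

Greedy by earliest finish: after sorting by end time, pick each interval compatible with the last pick.
Sorted by end: (0,1)  (1,2)  (5,8)  (10,14)  (10,15)  (16,18)  (17,21)  (21,23)  (20,27)  (27,28)
take (0,1); take (1,2); take (5,8); take (10,14); skip (10,15); take (16,18); take (21,23); take (27,28).
Selected 7 classes.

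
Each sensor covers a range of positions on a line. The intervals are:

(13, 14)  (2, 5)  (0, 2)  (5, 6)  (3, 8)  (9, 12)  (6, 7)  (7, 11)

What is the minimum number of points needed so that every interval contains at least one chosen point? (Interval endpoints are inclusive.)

4

Process intervals by earliest right end; each time one isn't hit yet, stab at its right endpoint.
Sorted: [0,2] [2,5] [5,6] [6,7] [3,8] [7,11] [9,12] [13,14]
{[0,2],[2,5]} hit by 2; {[5,6],[6,7],[3,8]} hit by 6; {[7,11],[9,12]} hit by 11; {[13,14]} hit by 14.
Points: 2, 6, 11, 14 (4 total).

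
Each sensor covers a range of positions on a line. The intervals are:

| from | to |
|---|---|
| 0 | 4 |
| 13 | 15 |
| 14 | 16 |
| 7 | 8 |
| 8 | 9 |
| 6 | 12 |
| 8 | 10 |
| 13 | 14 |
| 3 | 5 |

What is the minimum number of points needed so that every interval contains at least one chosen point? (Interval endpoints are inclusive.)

Sort by right endpoint; whenever an interval is uncovered, place a point at its right end.
By right end: [0,4]  [3,5]  [7,8]  [8,9]  [8,10]  [6,12]  [13,14]  [13,15]  [14,16]
[0,4] uncovered → point at 4; [7,8] uncovered → point at 8; [13,14] uncovered → point at 14.
Points: 4, 8, 14 (3 total).

3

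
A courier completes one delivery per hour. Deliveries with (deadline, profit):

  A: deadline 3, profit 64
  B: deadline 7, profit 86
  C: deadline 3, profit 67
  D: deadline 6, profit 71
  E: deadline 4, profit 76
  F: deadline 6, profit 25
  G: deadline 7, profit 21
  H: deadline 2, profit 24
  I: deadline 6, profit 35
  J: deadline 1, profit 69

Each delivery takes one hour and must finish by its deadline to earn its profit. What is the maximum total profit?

Sort by profit descending; place each in the latest free slot ≤ its deadline.
Profit order: B=86 E=76 D=71 J=69 C=67 A=64 I=35 F=25 H=24 G=21
Assign: B→slot 7, E→slot 4, D→slot 6, J→slot 1, C→slot 3, A→slot 2, I→slot 5, F skipped, H skipped, G skipped.
Slots: [1:J] [2:A] [3:C] [4:E] [5:I] [6:D] [7:B]
Profit = 69 + 64 + 67 + 76 + 35 + 71 + 86 = 468

468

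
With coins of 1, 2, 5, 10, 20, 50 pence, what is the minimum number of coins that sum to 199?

8

199 = 3×50 + 2×20 + 1×5 + 2×2
Total coins = 3 + 2 + 1 + 2 = 8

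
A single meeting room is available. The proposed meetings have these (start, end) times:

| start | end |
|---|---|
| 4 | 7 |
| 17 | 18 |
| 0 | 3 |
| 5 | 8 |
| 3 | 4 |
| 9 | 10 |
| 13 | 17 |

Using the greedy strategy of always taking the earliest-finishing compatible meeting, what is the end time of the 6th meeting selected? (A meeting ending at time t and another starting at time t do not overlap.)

Sort by end time and greedily take each interval whose start is ≥ the last chosen end.
Sorted by end: (0,3)  (3,4)  (4,7)  (5,8)  (9,10)  (13,17)  (17,18)
take (0,3); take (3,4); take (4,7); skip (5,8); take (9,10); take (13,17); take (17,18).
Selected: (0,3) (3,4) (4,7) (9,10) (13,17) (17,18)

18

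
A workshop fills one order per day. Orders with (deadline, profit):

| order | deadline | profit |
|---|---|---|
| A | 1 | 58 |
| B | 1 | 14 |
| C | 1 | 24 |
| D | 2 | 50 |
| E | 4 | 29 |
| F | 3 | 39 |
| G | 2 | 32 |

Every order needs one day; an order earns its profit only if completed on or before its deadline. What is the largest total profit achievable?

Sort by profit descending; place each in the latest free slot ≤ its deadline.
By profit: A(d1,58), D(d2,50), F(d3,39), G(d2,32), E(d4,29), C(d1,24), B(d1,14)
A→slot 1; D→slot 2; F→slot 3; G skipped; E→slot 4; C skipped; B skipped.
Profit = 58 + 50 + 39 + 29 = 176

176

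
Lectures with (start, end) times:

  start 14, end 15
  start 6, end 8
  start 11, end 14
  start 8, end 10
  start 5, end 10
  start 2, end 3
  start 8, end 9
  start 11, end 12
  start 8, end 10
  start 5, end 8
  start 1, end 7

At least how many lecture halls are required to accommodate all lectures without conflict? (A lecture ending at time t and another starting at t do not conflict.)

4

The answer is the maximum number of intervals overlapping at any instant.
starts: [1, 2, 5, 5, 6, 8, 8, 8, 11, 11, 14]
ends:   [3, 7, 8, 8, 9, 10, 10, 10, 12, 14, 15]
s1→1 s2→2 e3→1 s5→2 s5→3 s6→4  — peak 4.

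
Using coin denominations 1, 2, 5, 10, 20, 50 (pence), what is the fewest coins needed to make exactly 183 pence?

7

183 − 3×50→33 − 1×20→13 − 1×10→3 − 1×2→1 − 1×1→0
Total coins = 3 + 1 + 1 + 1 + 1 = 7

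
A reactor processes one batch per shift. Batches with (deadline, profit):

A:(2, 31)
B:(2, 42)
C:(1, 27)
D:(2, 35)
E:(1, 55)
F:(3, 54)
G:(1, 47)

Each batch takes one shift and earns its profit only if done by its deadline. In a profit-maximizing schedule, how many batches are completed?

3

By profit: E(d1,55), F(d3,54), G(d1,47), B(d2,42), D(d2,35), A(d2,31), C(d1,27)
E→slot 1; F→slot 3; G skipped; B→slot 2; D skipped; A skipped; C skipped.
3 of 7 scheduled.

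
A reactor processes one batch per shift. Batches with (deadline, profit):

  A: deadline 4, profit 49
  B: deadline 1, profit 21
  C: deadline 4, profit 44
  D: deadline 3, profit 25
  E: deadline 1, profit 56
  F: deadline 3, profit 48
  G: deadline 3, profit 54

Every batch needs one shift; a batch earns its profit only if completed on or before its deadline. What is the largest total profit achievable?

Sort by profit descending; place each in the latest free slot ≤ its deadline.
By profit: E(d1,56), G(d3,54), A(d4,49), F(d3,48), C(d4,44), D(d3,25), B(d1,21)
E→slot 1; G→slot 3; A→slot 4; F→slot 2; C skipped; D skipped; B skipped.
Profit = 56 + 48 + 54 + 49 = 207

207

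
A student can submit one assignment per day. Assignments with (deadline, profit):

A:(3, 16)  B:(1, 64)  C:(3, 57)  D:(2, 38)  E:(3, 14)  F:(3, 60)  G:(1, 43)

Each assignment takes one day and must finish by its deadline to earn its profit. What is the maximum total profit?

181

Take jobs in profit order; each goes to the latest open slot no later than its deadline.
Profit order: B=64 F=60 C=57 G=43 D=38 A=16 E=14
Assign: B→slot 1, F→slot 3, C→slot 2, G skipped, D skipped, A skipped, E skipped.
Slots: [1:B] [2:C] [3:F]
Profit = 64 + 57 + 60 = 181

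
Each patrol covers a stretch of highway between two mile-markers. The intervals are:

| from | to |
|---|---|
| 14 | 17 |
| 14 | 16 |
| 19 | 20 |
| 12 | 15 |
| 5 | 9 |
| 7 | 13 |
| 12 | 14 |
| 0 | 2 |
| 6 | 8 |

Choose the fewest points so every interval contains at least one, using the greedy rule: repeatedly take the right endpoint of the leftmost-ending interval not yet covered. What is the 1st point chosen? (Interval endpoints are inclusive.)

Sorted: [0,2] [6,8] [5,9] [7,13] [12,14] [12,15] [14,16] [14,17] [19,20]
{[0,2]} hit by 2; {[6,8],[5,9],[7,13]} hit by 8; {[12,14],[12,15],[14,16],[14,17]} hit by 14; {[19,20]} hit by 20.
Points: 2, 8, 14, 20 (4 total).

2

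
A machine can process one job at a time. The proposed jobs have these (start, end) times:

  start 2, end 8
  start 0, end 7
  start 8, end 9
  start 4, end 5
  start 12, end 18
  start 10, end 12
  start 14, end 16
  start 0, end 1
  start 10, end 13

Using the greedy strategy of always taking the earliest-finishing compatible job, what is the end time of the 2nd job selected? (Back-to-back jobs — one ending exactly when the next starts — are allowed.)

5

By end time: (0,1), (4,5), (0,7), (2,8), (8,9), (10,12), (10,13), (14,16), (12,18).
Pick (0,1); next start ≥ 1 → (4,5); next start ≥ 5 → (8,9); next start ≥ 9 → (10,12); next start ≥ 12 → (14,16).
Selected: (0,1) (4,5) (8,9) (10,12) (14,16)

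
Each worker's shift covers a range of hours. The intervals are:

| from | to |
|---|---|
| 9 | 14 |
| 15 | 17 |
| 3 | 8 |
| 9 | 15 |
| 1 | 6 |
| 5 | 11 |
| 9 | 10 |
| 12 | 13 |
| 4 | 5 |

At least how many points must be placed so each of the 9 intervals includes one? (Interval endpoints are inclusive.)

Sorted: [4,5] [1,6] [3,8] [9,10] [5,11] [12,13] [9,14] [9,15] [15,17]
{[4,5],[1,6],[3,8]} hit by 5; {[9,10],[5,11]} hit by 10; {[12,13],[9,14],[9,15]} hit by 13; {[15,17]} hit by 17.
Points: 5, 10, 13, 17 (4 total).

4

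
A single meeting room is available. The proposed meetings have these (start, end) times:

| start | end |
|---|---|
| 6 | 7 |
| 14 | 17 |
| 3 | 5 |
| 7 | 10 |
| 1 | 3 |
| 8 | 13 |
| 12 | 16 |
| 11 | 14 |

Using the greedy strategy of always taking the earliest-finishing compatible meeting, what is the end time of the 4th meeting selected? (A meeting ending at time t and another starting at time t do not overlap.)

10

Sort by end time and greedily take each interval whose start is ≥ the last chosen end.
Sorted by end: (1,3)  (3,5)  (6,7)  (7,10)  (8,13)  (11,14)  (12,16)  (14,17)
take (1,3); take (3,5); take (6,7); take (7,10); take (11,14); take (14,17).
Selected: (1,3) (3,5) (6,7) (7,10) (11,14) (14,17)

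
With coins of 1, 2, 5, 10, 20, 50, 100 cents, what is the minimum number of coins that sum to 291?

6

291 = 2×100 + 1×50 + 2×20 + 1×1
Total coins = 2 + 1 + 2 + 1 = 6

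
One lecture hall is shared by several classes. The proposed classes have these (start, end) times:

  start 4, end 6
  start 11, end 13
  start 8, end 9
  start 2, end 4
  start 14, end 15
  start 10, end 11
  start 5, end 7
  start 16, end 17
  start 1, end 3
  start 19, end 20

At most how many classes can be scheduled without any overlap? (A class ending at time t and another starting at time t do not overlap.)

8

By end time: (1,3), (2,4), (4,6), (5,7), (8,9), (10,11), (11,13), (14,15), (16,17), (19,20).
Pick (1,3); next start ≥ 3 → (4,6); next start ≥ 6 → (8,9); next start ≥ 9 → (10,11); next start ≥ 11 → (11,13); next start ≥ 13 → (14,15); next start ≥ 15 → (16,17); next start ≥ 17 → (19,20).
Selected 8 classes.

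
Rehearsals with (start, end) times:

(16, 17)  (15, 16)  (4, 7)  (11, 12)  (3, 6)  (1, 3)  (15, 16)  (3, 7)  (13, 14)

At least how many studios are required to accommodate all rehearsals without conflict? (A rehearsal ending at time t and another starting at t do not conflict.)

Count concurrent intervals with a sweep; the peak is the room count.
Events (time:±→running): 1:+→1 3:-→0 3:+→1 3:+→2 4:+→3 … peak 3.

3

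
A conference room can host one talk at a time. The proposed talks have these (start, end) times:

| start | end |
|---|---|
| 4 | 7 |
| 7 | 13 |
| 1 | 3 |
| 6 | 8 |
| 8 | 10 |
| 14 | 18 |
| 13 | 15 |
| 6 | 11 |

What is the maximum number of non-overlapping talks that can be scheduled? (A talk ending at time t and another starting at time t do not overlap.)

4

Sorted by end: (1,3)  (4,7)  (6,8)  (8,10)  (6,11)  (7,13)  (13,15)  (14,18)
take (1,3); take (4,7); skip (6,8); take (8,10); skip (7,13); take (13,15).
Selected 4 talks.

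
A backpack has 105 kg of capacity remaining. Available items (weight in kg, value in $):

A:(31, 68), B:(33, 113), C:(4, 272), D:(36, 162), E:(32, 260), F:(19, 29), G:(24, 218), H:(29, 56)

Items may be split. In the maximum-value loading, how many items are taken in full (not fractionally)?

Ratios (sorted): C 68.00, G 9.08, E 8.12, D 4.50, B 3.42, A 2.19, H 1.93, F 1.53
take C (4 @ 272); take G (24 @ 218); take E (32 @ 260); take D (36 @ 162); take 9/33 of B → 30.82. Capacity used 105/105.
4 item(s) taken whole; one partial (take 9/33 of B).

4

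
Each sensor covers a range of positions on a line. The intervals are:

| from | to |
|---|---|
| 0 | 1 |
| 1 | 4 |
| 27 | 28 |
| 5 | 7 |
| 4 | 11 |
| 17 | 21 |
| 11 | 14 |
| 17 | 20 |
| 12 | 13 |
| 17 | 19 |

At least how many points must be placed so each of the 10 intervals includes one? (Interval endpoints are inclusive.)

Process intervals by earliest right end; each time one isn't hit yet, stab at its right endpoint.
By right end: [0,1]  [1,4]  [5,7]  [4,11]  [12,13]  [11,14]  [17,19]  [17,20]  [17,21]  [27,28]
[0,1] uncovered → point at 1; [5,7] uncovered → point at 7; [12,13] uncovered → point at 13; [17,19] uncovered → point at 19; [27,28] uncovered → point at 28.
Points: 1, 7, 13, 19, 28 (5 total).

5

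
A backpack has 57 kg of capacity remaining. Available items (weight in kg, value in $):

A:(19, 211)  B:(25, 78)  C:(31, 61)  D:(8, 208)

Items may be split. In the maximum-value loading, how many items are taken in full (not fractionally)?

Ratios (sorted): D 26.00, A 11.11, B 3.12, C 1.97
take D (8 @ 208); take A (19 @ 211); take B (25 @ 78); take 5/31 of C → 9.84. Capacity used 57/57.
3 item(s) taken whole; one partial (take 5/31 of C).

3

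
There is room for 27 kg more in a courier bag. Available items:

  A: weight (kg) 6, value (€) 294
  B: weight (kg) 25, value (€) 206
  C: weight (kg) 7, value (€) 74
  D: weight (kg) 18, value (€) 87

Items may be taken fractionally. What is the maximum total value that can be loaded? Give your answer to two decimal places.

483.36

Sort by value per unit weight and fill in that order.
Ratios (sorted): A 49.00, C 10.57, B 8.24, D 4.83
take A (6 @ 294); take C (7 @ 74); take 14/25 of B → 115.36. Capacity used 27/27.
Total value = 483.36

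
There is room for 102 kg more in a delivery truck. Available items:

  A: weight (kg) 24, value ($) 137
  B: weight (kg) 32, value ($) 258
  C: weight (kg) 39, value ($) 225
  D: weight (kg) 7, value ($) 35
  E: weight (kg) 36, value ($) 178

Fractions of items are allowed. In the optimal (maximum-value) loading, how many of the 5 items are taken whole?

Order: B (258/32=8.06) > C (225/39=5.77) > A (137/24=5.71) > D (35/7=5.00) > E (178/36=4.94)
Fill: take B (32 @ 258) → take C (39 @ 225) → take A (24 @ 137) → take D (7 @ 35); 102/102 used.
4 item(s) taken whole.

4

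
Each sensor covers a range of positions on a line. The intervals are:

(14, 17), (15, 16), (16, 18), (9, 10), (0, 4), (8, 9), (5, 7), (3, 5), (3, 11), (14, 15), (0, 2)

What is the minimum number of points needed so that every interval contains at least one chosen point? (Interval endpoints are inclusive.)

Process intervals by earliest right end; each time one isn't hit yet, stab at its right endpoint.
By right end: [0,2]  [0,4]  [3,5]  [5,7]  [8,9]  [9,10]  [3,11]  [14,15]  [15,16]  [14,17]  [16,18]
[0,2] uncovered → point at 2; [3,5] uncovered → point at 5; [8,9] uncovered → point at 9; [14,15] uncovered → point at 15; [16,18] uncovered → point at 18.
Points: 2, 5, 9, 15, 18 (5 total).

5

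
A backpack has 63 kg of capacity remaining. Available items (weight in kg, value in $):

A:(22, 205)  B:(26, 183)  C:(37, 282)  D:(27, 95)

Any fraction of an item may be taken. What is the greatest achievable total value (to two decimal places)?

515.15

Order: A (205/22=9.32) > C (282/37=7.62) > B (183/26=7.04) > D (95/27=3.52)
Fill: take A (22 @ 205) → take C (37 @ 282) → take 4/26 of B → 28.15; 63/63 used.
Total value = 515.15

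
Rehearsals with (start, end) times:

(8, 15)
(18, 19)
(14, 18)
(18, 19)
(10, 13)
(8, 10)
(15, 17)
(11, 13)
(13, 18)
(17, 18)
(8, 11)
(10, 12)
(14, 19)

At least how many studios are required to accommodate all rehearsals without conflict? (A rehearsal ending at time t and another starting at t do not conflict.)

The answer is the maximum number of intervals overlapping at any instant.
starts: [8, 8, 8, 10, 10, 11, 13, 14, 14, 15, 17, 18, 18]
ends:   [10, 11, 12, 13, 13, 15, 17, 18, 18, 18, 19, 19, 19]
s8→1 s8→2 s8→3 e10→2 s10→3 s10→4  — peak 4.

4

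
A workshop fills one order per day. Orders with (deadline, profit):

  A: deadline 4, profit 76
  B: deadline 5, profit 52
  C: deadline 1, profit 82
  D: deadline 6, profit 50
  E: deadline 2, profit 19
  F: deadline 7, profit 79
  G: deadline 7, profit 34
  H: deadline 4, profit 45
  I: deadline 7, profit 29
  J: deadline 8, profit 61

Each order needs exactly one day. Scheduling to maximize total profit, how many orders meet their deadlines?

8

Sort by profit descending; place each in the latest free slot ≤ its deadline.
By profit: C(d1,82), F(d7,79), A(d4,76), J(d8,61), B(d5,52), D(d6,50), H(d4,45), G(d7,34), I(d7,29), E(d2,19)
C→slot 1; F→slot 7; A→slot 4; J→slot 8; B→slot 5; D→slot 6; H→slot 3; G→slot 2; I skipped; E skipped.
8 of 10 scheduled.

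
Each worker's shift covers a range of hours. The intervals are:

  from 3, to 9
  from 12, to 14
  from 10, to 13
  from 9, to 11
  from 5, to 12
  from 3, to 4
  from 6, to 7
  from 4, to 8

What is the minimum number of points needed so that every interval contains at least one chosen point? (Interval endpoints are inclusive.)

4

Sorted: [3,4] [6,7] [4,8] [3,9] [9,11] [5,12] [10,13] [12,14]
{[3,4]} hit by 4; {[6,7],[4,8],[3,9]} hit by 7; {[9,11],[5,12],[10,13]} hit by 11; {[12,14]} hit by 14.
Points: 4, 7, 11, 14 (4 total).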